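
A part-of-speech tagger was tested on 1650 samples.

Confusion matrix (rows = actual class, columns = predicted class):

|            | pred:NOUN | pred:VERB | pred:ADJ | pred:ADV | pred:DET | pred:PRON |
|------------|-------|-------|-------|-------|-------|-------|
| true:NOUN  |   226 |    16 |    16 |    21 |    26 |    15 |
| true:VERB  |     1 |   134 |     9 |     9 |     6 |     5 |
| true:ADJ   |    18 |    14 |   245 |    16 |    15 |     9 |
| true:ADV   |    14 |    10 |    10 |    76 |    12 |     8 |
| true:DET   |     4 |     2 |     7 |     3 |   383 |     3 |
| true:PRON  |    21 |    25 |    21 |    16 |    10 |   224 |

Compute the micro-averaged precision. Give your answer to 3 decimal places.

0.781

Micro-averaging pools counts across classes: ΣTP=1288, ΣFP=362, ΣFN=362.
Micro-precision = TP/(TP+FP) on pooled counts = 0.781 (equals overall accuracy in single-label multiclass).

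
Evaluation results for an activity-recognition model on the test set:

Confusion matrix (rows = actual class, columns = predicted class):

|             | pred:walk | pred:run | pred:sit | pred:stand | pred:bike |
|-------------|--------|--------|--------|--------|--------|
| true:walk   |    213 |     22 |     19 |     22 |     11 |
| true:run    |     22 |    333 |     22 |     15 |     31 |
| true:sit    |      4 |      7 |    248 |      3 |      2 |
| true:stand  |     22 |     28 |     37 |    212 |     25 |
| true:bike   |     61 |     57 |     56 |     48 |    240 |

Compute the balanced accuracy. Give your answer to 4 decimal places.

Balanced accuracy = mean of per-class recall.
  walk: recall = 213/287 = 0.74216
  run: recall = 333/423 = 0.78723
  sit: recall = 248/264 = 0.93939
  stand: recall = 212/324 = 0.65432
  bike: recall = 240/462 = 0.51948
Mean = (0.74216 + 0.78723 + 0.93939 + 0.65432 + 0.51948) / 5 = 0.7285

0.7285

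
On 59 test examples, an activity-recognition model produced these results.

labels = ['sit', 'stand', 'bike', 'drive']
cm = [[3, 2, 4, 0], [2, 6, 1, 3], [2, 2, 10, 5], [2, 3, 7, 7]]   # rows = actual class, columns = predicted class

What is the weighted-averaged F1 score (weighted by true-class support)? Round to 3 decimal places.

0.438

Per-class F1 score (2·TP/(2·TP+FP+FN)):
  sit: TP=3, FP=2+2+2=6, FN=2+4+0=6 → 6/18 = 0.3333
  stand: TP=6, FP=2+2+3=7, FN=2+1+3=6 → 12/25 = 0.4800
  bike: TP=10, FP=4+1+7=12, FN=2+2+5=9 → 20/41 = 0.4878
  drive: TP=7, FP=0+3+5=8, FN=2+3+7=12 → 14/34 = 0.4118
Weighted-F1 score = Σ (supportᵢ/N)·F1 scoreᵢ with N=59: (9/59)·0.3333 + (12/59)·0.4800 + (19/59)·0.4878 + (19/59)·0.4118 = 0.438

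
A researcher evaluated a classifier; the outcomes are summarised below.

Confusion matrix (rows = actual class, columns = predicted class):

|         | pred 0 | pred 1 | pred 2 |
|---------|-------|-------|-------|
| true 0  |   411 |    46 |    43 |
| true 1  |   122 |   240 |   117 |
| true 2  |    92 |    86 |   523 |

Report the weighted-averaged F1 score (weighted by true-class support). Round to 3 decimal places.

0.694

Per-class F1 score (2·TP/(2·TP+FP+FN)):
  0: TP=411, FP=122+92=214, FN=46+43=89 → 822/1125 = 0.7307
  1: TP=240, FP=46+86=132, FN=122+117=239 → 480/851 = 0.5640
  2: TP=523, FP=43+117=160, FN=92+86=178 → 1046/1384 = 0.7558
Weighted-F1 score = Σ (supportᵢ/N)·F1 scoreᵢ with N=1680: (500/1680)·0.7307 + (479/1680)·0.5640 + (701/1680)·0.7558 = 0.694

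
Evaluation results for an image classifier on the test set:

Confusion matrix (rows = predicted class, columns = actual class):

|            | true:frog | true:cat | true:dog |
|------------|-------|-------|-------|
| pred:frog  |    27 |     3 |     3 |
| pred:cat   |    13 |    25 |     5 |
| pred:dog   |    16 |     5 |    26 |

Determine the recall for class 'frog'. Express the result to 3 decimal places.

One-vs-rest for 'frog': TP = diagonal; FP = other classes predicted 'frog'; FN = 'frog' predicted as other.
recall = TP/(TP+FN).
frog: TP=27, FN=13+16=29 → 27/56 = 0.4821

0.482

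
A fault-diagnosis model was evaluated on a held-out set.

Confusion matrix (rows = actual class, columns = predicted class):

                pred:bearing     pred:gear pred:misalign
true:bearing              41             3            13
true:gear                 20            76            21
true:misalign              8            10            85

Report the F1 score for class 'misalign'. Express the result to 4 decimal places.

Treat 'misalign' as positive and all other classes as negative.
F1 score = 2·TP/(2·TP+FP+FN).
misalign: TP=85, FP=13+21=34, FN=8+10=18 → 170/222 = 0.76577

0.7658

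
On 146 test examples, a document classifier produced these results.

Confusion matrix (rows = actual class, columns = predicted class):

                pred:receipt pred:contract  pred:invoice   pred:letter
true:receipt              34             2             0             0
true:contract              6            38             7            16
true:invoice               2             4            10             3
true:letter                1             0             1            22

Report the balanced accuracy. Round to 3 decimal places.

0.739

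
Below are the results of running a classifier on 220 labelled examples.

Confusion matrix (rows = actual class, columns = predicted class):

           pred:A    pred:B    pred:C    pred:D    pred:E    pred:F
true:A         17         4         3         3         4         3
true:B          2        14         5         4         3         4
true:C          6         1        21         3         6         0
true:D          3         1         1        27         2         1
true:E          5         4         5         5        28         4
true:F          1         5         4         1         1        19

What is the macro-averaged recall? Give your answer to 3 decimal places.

Per-class recall (TP/(TP+FN)):
  A: TP=17, FN=4+3+3+4+3=17 → 17/34 = 0.5000
  B: TP=14, FN=2+5+4+3+4=18 → 14/32 = 0.4375
  C: TP=21, FN=6+1+3+6+0=16 → 21/37 = 0.5676
  D: TP=27, FN=3+1+1+2+1=8 → 27/35 = 0.7714
  E: TP=28, FN=5+4+5+5+4=23 → 28/51 = 0.5490
  F: TP=19, FN=1+5+4+1+1=12 → 19/31 = 0.6129
Macro-recall = mean = (0.5000 + 0.4375 + 0.5676 + 0.7714 + 0.5490 + 0.6129) / 6 = 0.573

0.573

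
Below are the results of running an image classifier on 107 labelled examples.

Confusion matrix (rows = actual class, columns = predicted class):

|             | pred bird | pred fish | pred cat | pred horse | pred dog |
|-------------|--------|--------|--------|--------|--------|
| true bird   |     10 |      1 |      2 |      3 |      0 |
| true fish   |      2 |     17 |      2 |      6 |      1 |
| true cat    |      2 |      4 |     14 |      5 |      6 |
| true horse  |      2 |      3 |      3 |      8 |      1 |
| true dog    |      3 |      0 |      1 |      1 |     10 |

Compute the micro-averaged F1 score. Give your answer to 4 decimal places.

0.5514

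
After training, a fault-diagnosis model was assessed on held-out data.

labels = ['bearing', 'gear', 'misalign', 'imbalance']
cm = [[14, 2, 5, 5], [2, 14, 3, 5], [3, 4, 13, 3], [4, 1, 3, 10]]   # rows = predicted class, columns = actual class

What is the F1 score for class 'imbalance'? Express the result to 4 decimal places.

0.4878

One-vs-rest for 'imbalance': TP = diagonal; FP = other classes predicted 'imbalance'; FN = 'imbalance' predicted as other.
F1 score = 2·TP/(2·TP+FP+FN).
imbalance: TP=10, FP=4+1+3=8, FN=5+5+3=13 → 20/41 = 0.48780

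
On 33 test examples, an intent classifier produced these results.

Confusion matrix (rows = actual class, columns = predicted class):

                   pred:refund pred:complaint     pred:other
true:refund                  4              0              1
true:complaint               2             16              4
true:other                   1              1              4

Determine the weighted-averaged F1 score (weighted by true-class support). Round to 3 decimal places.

Per-class F1 score (2·TP/(2·TP+FP+FN)):
  refund: TP=4, FP=2+1=3, FN=0+1=1 → 8/12 = 0.6667
  complaint: TP=16, FP=0+1=1, FN=2+4=6 → 32/39 = 0.8205
  other: TP=4, FP=1+4=5, FN=1+1=2 → 8/15 = 0.5333
Weighted-F1 score = Σ (supportᵢ/N)·F1 scoreᵢ with N=33: (5/33)·0.6667 + (22/33)·0.8205 + (6/33)·0.5333 = 0.745

0.745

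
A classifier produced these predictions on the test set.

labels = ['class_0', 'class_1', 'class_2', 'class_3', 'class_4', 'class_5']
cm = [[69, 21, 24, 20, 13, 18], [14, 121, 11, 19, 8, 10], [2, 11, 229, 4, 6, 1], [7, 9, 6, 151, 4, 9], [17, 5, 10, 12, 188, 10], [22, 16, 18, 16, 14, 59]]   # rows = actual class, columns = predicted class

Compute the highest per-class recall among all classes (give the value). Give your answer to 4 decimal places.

Per-class recall (TP/(TP+FN)):
  class_0: TP=69, FN=21+24+20+13+18=96 → 69/165 = 0.41818
  class_1: TP=121, FN=14+11+19+8+10=62 → 121/183 = 0.66120
  class_2: TP=229, FN=2+11+4+6+1=24 → 229/253 = 0.90514
  class_3: TP=151, FN=7+9+6+4+9=35 → 151/186 = 0.81183
  class_4: TP=188, FN=17+5+10+12+10=54 → 188/242 = 0.77686
  class_5: TP=59, FN=22+16+18+16+14=86 → 59/145 = 0.40690
Highest is class 'class_2' with recall = 0.9051.

0.9051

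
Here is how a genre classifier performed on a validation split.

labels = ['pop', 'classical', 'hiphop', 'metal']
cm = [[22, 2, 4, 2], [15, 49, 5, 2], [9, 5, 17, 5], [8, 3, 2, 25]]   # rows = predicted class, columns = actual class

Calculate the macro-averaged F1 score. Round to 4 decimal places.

0.6258

Per-class F1 score (2·TP/(2·TP+FP+FN)):
  pop: TP=22, FP=2+4+2=8, FN=15+9+8=32 → 44/84 = 0.52381
  classical: TP=49, FP=15+5+2=22, FN=2+5+3=10 → 98/130 = 0.75385
  hiphop: TP=17, FP=9+5+5=19, FN=4+5+2=11 → 34/64 = 0.53125
  metal: TP=25, FP=8+3+2=13, FN=2+2+5=9 → 50/72 = 0.69444
Macro-F1 score = mean = (0.52381 + 0.75385 + 0.53125 + 0.69444) / 4 = 0.6258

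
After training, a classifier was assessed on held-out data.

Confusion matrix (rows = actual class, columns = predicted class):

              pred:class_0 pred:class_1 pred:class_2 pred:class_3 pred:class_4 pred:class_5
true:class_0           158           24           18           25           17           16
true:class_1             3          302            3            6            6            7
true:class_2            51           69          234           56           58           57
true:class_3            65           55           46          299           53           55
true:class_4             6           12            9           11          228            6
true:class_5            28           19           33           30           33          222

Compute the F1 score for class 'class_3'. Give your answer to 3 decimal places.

One-vs-rest for 'class_3': TP = diagonal; FP = other classes predicted 'class_3'; FN = 'class_3' predicted as other.
F1 score = 2·TP/(2·TP+FP+FN).
class_3: TP=299, FP=25+6+56+11+30=128, FN=65+55+46+53+55=274 → 598/1000 = 0.5980

0.598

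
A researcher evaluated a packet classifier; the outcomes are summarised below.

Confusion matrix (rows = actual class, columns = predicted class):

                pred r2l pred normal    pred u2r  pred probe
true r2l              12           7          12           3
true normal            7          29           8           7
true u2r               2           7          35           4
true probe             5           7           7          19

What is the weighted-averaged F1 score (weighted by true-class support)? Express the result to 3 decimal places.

0.548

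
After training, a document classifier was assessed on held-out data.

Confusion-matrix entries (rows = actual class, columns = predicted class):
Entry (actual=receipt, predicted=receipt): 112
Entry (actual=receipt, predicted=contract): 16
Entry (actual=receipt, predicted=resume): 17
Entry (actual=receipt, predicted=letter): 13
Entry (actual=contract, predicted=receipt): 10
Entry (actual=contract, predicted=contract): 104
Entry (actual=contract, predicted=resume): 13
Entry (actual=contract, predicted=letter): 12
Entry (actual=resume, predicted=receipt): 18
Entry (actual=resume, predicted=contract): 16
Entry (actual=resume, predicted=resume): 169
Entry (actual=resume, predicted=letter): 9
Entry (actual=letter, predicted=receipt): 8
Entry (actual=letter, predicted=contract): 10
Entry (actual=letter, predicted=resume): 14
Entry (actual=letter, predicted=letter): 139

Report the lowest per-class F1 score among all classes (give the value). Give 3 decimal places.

0.730

Per-class F1 score (2·TP/(2·TP+FP+FN)):
  receipt: TP=112, FP=10+18+8=36, FN=16+17+13=46 → 224/306 = 0.7320
  contract: TP=104, FP=16+16+10=42, FN=10+13+12=35 → 208/285 = 0.7298
  resume: TP=169, FP=17+13+14=44, FN=18+16+9=43 → 338/425 = 0.7953
  letter: TP=139, FP=13+12+9=34, FN=8+10+14=32 → 278/344 = 0.8081
Lowest is class 'contract' with F1 score = 0.730.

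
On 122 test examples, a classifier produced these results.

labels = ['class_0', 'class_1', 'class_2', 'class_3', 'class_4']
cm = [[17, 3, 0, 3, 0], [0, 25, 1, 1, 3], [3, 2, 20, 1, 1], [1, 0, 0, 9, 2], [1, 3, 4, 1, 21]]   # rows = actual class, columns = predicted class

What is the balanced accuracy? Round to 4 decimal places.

0.7526

Balanced accuracy = mean of per-class recall.
  class_0: recall = 17/23 = 0.73913
  class_1: recall = 25/30 = 0.83333
  class_2: recall = 20/27 = 0.74074
  class_3: recall = 9/12 = 0.75000
  class_4: recall = 21/30 = 0.70000
Mean = (0.73913 + 0.83333 + 0.74074 + 0.75000 + 0.70000) / 5 = 0.7526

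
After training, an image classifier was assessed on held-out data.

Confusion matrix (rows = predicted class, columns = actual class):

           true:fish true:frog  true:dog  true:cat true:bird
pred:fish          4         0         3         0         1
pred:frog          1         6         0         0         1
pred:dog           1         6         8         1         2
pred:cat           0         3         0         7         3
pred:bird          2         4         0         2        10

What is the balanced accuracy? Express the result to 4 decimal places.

Balanced accuracy = mean of per-class recall.
  fish: recall = 4/8 = 0.50000
  frog: recall = 6/19 = 0.31579
  dog: recall = 8/11 = 0.72727
  cat: recall = 7/10 = 0.70000
  bird: recall = 10/17 = 0.58824
Mean = (0.50000 + 0.31579 + 0.72727 + 0.70000 + 0.58824) / 5 = 0.5663

0.5663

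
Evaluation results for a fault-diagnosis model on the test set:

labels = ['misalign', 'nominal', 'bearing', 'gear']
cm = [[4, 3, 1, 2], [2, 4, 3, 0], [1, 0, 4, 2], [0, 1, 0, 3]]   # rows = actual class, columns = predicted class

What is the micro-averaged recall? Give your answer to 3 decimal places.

0.500

Micro-averaging pools counts across classes: ΣTP=15, ΣFP=15, ΣFN=15.
Micro-recall = TP/(TP+FN) on pooled counts = 0.500 (equals overall accuracy in single-label multiclass).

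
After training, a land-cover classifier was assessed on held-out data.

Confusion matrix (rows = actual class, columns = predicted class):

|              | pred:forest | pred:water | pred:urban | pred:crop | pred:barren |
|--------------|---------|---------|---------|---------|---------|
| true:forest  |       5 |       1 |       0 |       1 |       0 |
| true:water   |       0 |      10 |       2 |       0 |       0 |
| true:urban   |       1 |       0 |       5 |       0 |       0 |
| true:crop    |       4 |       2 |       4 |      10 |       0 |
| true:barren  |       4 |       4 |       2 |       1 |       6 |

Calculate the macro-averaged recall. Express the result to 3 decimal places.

0.647

Per-class recall (TP/(TP+FN)):
  forest: TP=5, FN=1+0+1+0=2 → 5/7 = 0.7143
  water: TP=10, FN=0+2+0+0=2 → 10/12 = 0.8333
  urban: TP=5, FN=1+0+0+0=1 → 5/6 = 0.8333
  crop: TP=10, FN=4+2+4+0=10 → 10/20 = 0.5000
  barren: TP=6, FN=4+4+2+1=11 → 6/17 = 0.3529
Macro-recall = mean = (0.7143 + 0.8333 + 0.8333 + 0.5000 + 0.3529) / 5 = 0.647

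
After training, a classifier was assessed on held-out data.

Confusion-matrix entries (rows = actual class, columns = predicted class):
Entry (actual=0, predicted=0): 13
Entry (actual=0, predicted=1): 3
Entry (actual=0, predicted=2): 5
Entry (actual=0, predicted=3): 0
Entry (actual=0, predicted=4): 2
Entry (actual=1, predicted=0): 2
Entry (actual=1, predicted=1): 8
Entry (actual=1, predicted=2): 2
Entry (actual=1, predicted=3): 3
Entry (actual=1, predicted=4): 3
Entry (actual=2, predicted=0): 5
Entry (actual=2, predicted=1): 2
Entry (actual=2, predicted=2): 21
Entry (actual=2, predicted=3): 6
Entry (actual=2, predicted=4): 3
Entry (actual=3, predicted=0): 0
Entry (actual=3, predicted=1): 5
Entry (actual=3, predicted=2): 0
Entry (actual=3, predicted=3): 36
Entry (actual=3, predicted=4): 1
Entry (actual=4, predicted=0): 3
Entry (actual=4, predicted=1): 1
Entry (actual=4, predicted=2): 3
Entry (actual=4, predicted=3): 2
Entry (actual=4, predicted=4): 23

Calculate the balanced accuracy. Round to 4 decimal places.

Balanced accuracy = mean of per-class recall.
  0: recall = 13/23 = 0.56522
  1: recall = 8/18 = 0.44444
  2: recall = 21/37 = 0.56757
  3: recall = 36/42 = 0.85714
  4: recall = 23/32 = 0.71875
Mean = (0.56522 + 0.44444 + 0.56757 + 0.85714 + 0.71875) / 5 = 0.6306

0.6306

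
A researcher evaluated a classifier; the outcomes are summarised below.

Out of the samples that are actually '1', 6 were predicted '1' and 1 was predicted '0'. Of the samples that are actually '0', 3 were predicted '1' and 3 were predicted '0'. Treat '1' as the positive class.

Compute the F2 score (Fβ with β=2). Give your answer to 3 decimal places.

Fβ = (1+β²)·TP / ((1+β²)·TP + β²·FN + FP), with β²=4
= 5·6 / (5·6 + 4·1 + 3) = 0.811

0.811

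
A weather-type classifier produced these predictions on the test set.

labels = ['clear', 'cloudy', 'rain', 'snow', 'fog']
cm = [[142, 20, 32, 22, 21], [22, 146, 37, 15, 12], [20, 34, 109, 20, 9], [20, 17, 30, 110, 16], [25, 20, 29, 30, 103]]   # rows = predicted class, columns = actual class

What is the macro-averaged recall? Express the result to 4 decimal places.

Per-class recall (TP/(TP+FN)):
  clear: TP=142, FN=22+20+20+25=87 → 142/229 = 0.62009
  cloudy: TP=146, FN=20+34+17+20=91 → 146/237 = 0.61603
  rain: TP=109, FN=32+37+30+29=128 → 109/237 = 0.45992
  snow: TP=110, FN=22+15+20+30=87 → 110/197 = 0.55838
  fog: TP=103, FN=21+12+9+16=58 → 103/161 = 0.63975
Macro-recall = mean = (0.62009 + 0.61603 + 0.45992 + 0.55838 + 0.63975) / 5 = 0.5788

0.5788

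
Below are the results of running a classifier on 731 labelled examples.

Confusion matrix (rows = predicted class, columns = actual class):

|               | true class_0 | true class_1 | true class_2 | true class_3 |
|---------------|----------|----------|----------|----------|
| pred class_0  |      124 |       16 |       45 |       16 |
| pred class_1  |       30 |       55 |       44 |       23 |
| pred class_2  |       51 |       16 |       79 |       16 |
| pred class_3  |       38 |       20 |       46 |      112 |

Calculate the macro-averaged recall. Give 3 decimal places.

0.516

Per-class recall (TP/(TP+FN)):
  class_0: TP=124, FN=30+51+38=119 → 124/243 = 0.5103
  class_1: TP=55, FN=16+16+20=52 → 55/107 = 0.5140
  class_2: TP=79, FN=45+44+46=135 → 79/214 = 0.3692
  class_3: TP=112, FN=16+23+16=55 → 112/167 = 0.6707
Macro-recall = mean = (0.5103 + 0.5140 + 0.3692 + 0.6707) / 4 = 0.516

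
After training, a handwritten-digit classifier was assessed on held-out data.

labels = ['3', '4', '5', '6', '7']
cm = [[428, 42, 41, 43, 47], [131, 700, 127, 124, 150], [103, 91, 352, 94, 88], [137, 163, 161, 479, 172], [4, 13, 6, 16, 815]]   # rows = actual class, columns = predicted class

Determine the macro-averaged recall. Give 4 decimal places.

0.6298

Per-class recall (TP/(TP+FN)):
  3: TP=428, FN=42+41+43+47=173 → 428/601 = 0.71215
  4: TP=700, FN=131+127+124+150=532 → 700/1232 = 0.56818
  5: TP=352, FN=103+91+94+88=376 → 352/728 = 0.48352
  6: TP=479, FN=137+163+161+172=633 → 479/1112 = 0.43076
  7: TP=815, FN=4+13+6+16=39 → 815/854 = 0.95433
Macro-recall = mean = (0.71215 + 0.56818 + 0.48352 + 0.43076 + 0.95433) / 5 = 0.6298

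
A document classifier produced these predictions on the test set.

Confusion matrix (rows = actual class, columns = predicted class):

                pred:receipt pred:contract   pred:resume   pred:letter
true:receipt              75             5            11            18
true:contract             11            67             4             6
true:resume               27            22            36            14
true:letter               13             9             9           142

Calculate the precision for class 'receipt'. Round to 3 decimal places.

0.595

precision = TP/(TP+FP).
receipt: TP=75, FP=11+27+13=51 → 75/126 = 0.5952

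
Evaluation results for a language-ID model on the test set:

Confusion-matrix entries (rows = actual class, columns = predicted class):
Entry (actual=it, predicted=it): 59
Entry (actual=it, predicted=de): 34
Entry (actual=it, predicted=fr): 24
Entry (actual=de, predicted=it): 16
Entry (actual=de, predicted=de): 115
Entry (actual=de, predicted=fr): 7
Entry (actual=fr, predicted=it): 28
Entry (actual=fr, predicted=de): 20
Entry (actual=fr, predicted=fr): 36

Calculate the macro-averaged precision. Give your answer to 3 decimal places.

Per-class precision (TP/(TP+FP)):
  it: TP=59, FP=16+28=44 → 59/103 = 0.5728
  de: TP=115, FP=34+20=54 → 115/169 = 0.6805
  fr: TP=36, FP=24+7=31 → 36/67 = 0.5373
Macro-precision = mean = (0.5728 + 0.6805 + 0.5373) / 3 = 0.597

0.597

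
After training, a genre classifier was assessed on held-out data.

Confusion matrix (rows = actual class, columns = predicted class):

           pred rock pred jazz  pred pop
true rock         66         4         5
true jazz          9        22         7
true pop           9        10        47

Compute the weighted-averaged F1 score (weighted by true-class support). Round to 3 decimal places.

Per-class F1 score (2·TP/(2·TP+FP+FN)):
  rock: TP=66, FP=9+9=18, FN=4+5=9 → 132/159 = 0.8302
  jazz: TP=22, FP=4+10=14, FN=9+7=16 → 44/74 = 0.5946
  pop: TP=47, FP=5+7=12, FN=9+10=19 → 94/125 = 0.7520
Weighted-F1 score = Σ (supportᵢ/N)·F1 scoreᵢ with N=179: (75/179)·0.8302 + (38/179)·0.5946 + (66/179)·0.7520 = 0.751

0.751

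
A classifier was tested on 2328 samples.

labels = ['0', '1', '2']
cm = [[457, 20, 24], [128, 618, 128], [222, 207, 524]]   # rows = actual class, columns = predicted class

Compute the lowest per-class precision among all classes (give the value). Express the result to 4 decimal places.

Per-class precision (TP/(TP+FP)):
  0: TP=457, FP=128+222=350 → 457/807 = 0.56629
  1: TP=618, FP=20+207=227 → 618/845 = 0.73136
  2: TP=524, FP=24+128=152 → 524/676 = 0.77515
Lowest is class '0' with precision = 0.5663.

0.5663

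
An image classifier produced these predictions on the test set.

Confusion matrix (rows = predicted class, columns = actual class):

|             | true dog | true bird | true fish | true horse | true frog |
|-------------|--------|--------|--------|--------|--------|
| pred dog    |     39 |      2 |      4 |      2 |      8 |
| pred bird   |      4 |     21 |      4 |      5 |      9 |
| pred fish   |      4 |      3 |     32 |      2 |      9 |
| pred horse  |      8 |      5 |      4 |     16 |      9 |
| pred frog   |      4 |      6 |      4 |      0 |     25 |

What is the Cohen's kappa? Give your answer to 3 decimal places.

0.474

Observed agreement pₒ = trace/N = 133/229 = 0.5808
Expected agreement pₑ = Σ (rowᵢ·colᵢ)/N² = (59·55 + 37·43 + 48·50 + 25·42 + 60·39)/229² = 0.2026
κ = (pₒ − pₑ)/(1 − pₑ) = (0.5808 − 0.2026)/(1 − 0.2026) = 0.474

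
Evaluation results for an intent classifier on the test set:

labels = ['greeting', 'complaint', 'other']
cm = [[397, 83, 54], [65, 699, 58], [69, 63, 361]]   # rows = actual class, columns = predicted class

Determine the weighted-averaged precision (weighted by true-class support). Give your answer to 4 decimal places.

Per-class precision (TP/(TP+FP)):
  greeting: TP=397, FP=65+69=134 → 397/531 = 0.74765
  complaint: TP=699, FP=83+63=146 → 699/845 = 0.82722
  other: TP=361, FP=54+58=112 → 361/473 = 0.76321
Weighted-precision = Σ (supportᵢ/N)·precisionᵢ with N=1849: (534/1849)·0.74765 + (822/1849)·0.82722 + (493/1849)·0.76321 = 0.7872

0.7872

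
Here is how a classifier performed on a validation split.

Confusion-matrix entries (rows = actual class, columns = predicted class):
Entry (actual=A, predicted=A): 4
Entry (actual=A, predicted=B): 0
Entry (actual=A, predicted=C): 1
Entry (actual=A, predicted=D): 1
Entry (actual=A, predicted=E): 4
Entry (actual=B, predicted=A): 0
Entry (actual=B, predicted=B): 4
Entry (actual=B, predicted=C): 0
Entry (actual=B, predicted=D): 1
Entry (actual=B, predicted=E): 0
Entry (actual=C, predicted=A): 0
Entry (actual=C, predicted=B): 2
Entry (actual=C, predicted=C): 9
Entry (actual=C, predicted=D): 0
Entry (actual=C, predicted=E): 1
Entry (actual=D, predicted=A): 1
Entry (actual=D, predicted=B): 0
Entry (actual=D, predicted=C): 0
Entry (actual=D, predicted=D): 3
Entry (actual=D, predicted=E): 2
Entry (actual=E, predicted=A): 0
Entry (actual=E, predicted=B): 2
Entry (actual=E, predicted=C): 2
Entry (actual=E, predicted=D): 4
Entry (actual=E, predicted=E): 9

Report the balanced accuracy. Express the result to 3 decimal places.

Balanced accuracy = mean of per-class recall.
  A: recall = 4/10 = 0.4000
  B: recall = 4/5 = 0.8000
  C: recall = 9/12 = 0.7500
  D: recall = 3/6 = 0.5000
  E: recall = 9/17 = 0.5294
Mean = (0.4000 + 0.8000 + 0.7500 + 0.5000 + 0.5294) / 5 = 0.596

0.596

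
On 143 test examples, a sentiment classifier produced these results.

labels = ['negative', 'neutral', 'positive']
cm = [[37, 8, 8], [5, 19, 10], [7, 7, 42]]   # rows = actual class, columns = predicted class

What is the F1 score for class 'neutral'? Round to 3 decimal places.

0.559

Treat 'neutral' as positive and all other classes as negative.
F1 score = 2·TP/(2·TP+FP+FN).
neutral: TP=19, FP=8+7=15, FN=5+10=15 → 38/68 = 0.5588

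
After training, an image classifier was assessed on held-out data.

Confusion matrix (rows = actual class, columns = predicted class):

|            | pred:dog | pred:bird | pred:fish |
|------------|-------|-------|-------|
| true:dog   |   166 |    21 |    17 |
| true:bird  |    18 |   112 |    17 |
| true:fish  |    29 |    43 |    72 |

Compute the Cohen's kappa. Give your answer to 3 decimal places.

Observed agreement pₒ = trace/N = 350/495 = 0.7071
Expected agreement pₑ = Σ (rowᵢ·colᵢ)/N² = (204·213 + 147·176 + 144·106)/495² = 0.3452
κ = (pₒ − pₑ)/(1 − pₑ) = (0.7071 − 0.3452)/(1 − 0.3452) = 0.553

0.553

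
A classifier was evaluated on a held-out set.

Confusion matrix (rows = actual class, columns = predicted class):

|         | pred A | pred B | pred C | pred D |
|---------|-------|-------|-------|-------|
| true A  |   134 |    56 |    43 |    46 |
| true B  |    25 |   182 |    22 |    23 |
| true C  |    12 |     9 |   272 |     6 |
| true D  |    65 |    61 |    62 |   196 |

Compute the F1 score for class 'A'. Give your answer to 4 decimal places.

F1 score = 2·TP/(2·TP+FP+FN).
A: TP=134, FP=25+12+65=102, FN=56+43+46=145 → 268/515 = 0.52039

0.5204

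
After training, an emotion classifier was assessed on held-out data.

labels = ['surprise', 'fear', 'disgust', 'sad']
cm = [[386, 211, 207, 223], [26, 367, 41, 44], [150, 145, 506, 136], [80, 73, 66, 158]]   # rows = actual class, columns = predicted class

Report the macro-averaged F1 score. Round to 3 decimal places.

Per-class F1 score (2·TP/(2·TP+FP+FN)):
  surprise: TP=386, FP=26+150+80=256, FN=211+207+223=641 → 772/1669 = 0.4626
  fear: TP=367, FP=211+145+73=429, FN=26+41+44=111 → 734/1274 = 0.5761
  disgust: TP=506, FP=207+41+66=314, FN=150+145+136=431 → 1012/1757 = 0.5760
  sad: TP=158, FP=223+44+136=403, FN=80+73+66=219 → 316/938 = 0.3369
Macro-F1 score = mean = (0.4626 + 0.5761 + 0.5760 + 0.3369) / 4 = 0.488

0.488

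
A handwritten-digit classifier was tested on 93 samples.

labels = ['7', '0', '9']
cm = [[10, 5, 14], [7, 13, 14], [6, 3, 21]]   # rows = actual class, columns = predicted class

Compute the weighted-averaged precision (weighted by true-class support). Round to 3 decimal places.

Per-class precision (TP/(TP+FP)):
  7: TP=10, FP=7+6=13 → 10/23 = 0.4348
  0: TP=13, FP=5+3=8 → 13/21 = 0.6190
  9: TP=21, FP=14+14=28 → 21/49 = 0.4286
Weighted-precision = Σ (supportᵢ/N)·precisionᵢ with N=93: (29/93)·0.4348 + (34/93)·0.6190 + (30/93)·0.4286 = 0.500

0.500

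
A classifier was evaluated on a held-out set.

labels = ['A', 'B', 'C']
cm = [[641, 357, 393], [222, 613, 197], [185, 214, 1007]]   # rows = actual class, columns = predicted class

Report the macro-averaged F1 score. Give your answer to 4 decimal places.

Per-class F1 score (2·TP/(2·TP+FP+FN)):
  A: TP=641, FP=222+185=407, FN=357+393=750 → 1282/2439 = 0.52563
  B: TP=613, FP=357+214=571, FN=222+197=419 → 1226/2216 = 0.55325
  C: TP=1007, FP=393+197=590, FN=185+214=399 → 2014/3003 = 0.67066
Macro-F1 score = mean = (0.52563 + 0.55325 + 0.67066) / 3 = 0.5832

0.5832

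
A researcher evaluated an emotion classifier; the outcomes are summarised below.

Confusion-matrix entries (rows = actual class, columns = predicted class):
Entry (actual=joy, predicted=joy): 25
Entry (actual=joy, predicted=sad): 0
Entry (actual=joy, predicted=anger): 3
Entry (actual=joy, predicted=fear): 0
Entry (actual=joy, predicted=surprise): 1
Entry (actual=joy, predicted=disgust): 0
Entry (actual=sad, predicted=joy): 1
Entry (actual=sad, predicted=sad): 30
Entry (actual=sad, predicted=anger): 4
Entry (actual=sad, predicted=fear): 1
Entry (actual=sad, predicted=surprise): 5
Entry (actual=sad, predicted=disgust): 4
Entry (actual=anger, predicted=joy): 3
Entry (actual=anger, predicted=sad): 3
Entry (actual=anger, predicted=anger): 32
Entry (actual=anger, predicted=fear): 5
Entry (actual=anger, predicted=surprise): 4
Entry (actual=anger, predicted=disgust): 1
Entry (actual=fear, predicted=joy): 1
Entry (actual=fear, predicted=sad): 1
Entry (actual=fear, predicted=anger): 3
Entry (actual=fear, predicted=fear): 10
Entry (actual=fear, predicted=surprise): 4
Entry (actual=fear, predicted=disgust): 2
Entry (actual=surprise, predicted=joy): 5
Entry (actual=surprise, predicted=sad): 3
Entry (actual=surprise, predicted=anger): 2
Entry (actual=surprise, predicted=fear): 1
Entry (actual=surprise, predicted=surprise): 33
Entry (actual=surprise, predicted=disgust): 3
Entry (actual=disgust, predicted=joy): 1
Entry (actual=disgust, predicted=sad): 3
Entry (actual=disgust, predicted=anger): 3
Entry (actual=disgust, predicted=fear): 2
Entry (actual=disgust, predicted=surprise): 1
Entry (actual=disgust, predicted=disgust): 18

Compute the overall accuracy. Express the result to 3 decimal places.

0.679

Accuracy = trace / total = (25+30+32+10+33+18=148) / 218 = 148/218 = 0.679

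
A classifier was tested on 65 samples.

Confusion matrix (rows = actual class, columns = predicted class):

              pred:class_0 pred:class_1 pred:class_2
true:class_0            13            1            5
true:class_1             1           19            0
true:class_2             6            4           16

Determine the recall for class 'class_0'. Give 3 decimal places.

Take TP from the diagonal, FP from the rest of the 'class_0' prediction marginal, FN from the rest of the 'class_0' actual marginal.
recall = TP/(TP+FN).
class_0: TP=13, FN=1+5=6 → 13/19 = 0.6842

0.684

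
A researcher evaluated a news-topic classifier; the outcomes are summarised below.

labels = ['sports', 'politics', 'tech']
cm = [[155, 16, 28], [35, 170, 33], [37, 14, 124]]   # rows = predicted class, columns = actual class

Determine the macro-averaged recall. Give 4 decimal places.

Per-class recall (TP/(TP+FN)):
  sports: TP=155, FN=35+37=72 → 155/227 = 0.68282
  politics: TP=170, FN=16+14=30 → 170/200 = 0.85000
  tech: TP=124, FN=28+33=61 → 124/185 = 0.67027
Macro-recall = mean = (0.68282 + 0.85000 + 0.67027) / 3 = 0.7344

0.7344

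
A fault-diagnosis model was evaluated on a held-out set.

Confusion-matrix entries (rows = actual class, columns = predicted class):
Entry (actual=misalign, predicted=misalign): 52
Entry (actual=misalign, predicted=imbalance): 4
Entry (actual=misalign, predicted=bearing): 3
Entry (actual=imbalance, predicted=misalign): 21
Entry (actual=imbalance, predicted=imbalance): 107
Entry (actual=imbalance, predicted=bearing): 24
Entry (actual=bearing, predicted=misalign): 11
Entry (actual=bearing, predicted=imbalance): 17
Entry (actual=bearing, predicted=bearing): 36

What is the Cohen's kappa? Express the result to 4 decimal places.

Observed agreement pₒ = trace/N = 195/275 = 0.70909
Expected agreement pₑ = Σ (rowᵢ·colᵢ)/N² = (59·84 + 152·128 + 64·63)/275² = 0.37612
κ = (pₒ − pₑ)/(1 − pₑ) = (0.70909 − 0.37612)/(1 − 0.37612) = 0.5337

0.5337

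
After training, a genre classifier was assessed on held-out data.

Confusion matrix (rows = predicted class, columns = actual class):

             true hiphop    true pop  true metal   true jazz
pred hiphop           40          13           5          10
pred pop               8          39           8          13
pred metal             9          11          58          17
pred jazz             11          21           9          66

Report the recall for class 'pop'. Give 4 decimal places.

Take TP from the diagonal, FP from the rest of the 'pop' prediction marginal, FN from the rest of the 'pop' actual marginal.
recall = TP/(TP+FN).
pop: TP=39, FN=13+11+21=45 → 39/84 = 0.46429

0.4643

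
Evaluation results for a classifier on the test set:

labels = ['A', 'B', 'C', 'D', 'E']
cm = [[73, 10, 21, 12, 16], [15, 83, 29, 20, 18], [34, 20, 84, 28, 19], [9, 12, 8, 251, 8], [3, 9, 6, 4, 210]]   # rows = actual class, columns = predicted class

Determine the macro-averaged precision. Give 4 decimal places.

0.6607

Per-class precision (TP/(TP+FP)):
  A: TP=73, FP=15+34+9+3=61 → 73/134 = 0.54478
  B: TP=83, FP=10+20+12+9=51 → 83/134 = 0.61940
  C: TP=84, FP=21+29+8+6=64 → 84/148 = 0.56757
  D: TP=251, FP=12+20+28+4=64 → 251/315 = 0.79683
  E: TP=210, FP=16+18+19+8=61 → 210/271 = 0.77491
Macro-precision = mean = (0.54478 + 0.61940 + 0.56757 + 0.79683 + 0.77491) / 5 = 0.6607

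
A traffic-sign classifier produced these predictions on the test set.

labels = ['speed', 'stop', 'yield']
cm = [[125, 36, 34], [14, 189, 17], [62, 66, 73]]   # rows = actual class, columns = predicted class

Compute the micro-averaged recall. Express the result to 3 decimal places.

0.628

Micro-averaging pools counts across classes: ΣTP=387, ΣFP=229, ΣFN=229.
Micro-recall = TP/(TP+FN) on pooled counts = 0.628 (equals overall accuracy in single-label multiclass).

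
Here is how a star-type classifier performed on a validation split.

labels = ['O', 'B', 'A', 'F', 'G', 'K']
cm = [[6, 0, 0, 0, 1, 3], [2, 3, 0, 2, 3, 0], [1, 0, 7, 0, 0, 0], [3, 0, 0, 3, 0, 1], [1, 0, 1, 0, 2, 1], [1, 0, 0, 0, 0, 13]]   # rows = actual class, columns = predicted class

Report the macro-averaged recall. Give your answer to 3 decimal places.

0.589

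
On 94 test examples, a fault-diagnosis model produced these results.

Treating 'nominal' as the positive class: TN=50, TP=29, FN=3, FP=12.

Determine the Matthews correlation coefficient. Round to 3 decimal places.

0.681

MCC = (TP·TN − FP·FN) / √((TP+FP)(TP+FN)(TN+FP)(TN+FN))
Numerator = 29·50 − 12·3 = 1414
Denominator = √(41·32·62·53) = √4311232 = 2076.3506
MCC = 1414 / 2076.3506 = 0.681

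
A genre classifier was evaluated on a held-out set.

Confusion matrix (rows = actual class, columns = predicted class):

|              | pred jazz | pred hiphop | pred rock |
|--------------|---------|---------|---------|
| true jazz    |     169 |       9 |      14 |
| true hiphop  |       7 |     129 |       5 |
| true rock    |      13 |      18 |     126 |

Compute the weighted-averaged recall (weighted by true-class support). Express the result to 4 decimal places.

0.8653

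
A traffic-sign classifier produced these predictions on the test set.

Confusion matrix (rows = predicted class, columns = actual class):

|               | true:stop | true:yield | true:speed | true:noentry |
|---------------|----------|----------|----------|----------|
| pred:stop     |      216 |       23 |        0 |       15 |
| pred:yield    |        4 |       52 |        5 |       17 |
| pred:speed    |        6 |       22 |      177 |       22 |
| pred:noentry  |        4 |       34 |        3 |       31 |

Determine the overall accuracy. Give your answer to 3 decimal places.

Accuracy = trace / total = (216+52+177+31=476) / 631 = 476/631 = 0.754

0.754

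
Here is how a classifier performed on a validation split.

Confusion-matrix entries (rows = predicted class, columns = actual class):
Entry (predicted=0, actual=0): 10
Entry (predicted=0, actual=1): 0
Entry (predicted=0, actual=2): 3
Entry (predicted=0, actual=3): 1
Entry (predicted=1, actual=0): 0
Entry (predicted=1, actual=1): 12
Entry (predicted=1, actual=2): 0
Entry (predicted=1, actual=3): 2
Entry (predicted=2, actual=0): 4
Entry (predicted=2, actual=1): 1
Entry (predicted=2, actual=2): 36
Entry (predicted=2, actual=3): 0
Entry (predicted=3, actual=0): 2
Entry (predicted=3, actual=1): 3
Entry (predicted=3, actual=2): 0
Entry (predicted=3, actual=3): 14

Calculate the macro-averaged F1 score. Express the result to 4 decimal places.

Per-class F1 score (2·TP/(2·TP+FP+FN)):
  0: TP=10, FP=0+3+1=4, FN=0+4+2=6 → 20/30 = 0.66667
  1: TP=12, FP=0+0+2=2, FN=0+1+3=4 → 24/30 = 0.80000
  2: TP=36, FP=4+1+0=5, FN=3+0+0=3 → 72/80 = 0.90000
  3: TP=14, FP=2+3+0=5, FN=1+2+0=3 → 28/36 = 0.77778
Macro-F1 score = mean = (0.66667 + 0.80000 + 0.90000 + 0.77778) / 4 = 0.7861

0.7861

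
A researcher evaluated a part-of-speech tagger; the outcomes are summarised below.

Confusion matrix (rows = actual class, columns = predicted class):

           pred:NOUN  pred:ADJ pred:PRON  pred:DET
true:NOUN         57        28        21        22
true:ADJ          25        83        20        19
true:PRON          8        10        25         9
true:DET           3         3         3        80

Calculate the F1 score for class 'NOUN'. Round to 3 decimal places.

0.516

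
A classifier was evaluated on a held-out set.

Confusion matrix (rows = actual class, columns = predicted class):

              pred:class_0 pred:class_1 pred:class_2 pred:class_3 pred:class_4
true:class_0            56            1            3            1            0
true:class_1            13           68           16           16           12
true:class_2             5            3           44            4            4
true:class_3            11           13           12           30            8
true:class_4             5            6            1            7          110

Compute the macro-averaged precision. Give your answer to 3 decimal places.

0.657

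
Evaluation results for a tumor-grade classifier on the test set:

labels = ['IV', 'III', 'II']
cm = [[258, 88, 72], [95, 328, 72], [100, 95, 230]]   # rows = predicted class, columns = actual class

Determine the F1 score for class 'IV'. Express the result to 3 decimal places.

F1 score = 2·TP/(2·TP+FP+FN).
IV: TP=258, FP=88+72=160, FN=95+100=195 → 516/871 = 0.5924

0.592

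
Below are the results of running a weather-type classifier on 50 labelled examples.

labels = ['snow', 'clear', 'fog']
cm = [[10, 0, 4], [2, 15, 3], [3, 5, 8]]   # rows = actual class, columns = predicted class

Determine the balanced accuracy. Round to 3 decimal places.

0.655

Balanced accuracy = mean of per-class recall.
  snow: recall = 10/14 = 0.7143
  clear: recall = 15/20 = 0.7500
  fog: recall = 8/16 = 0.5000
Mean = (0.7143 + 0.7500 + 0.5000) / 3 = 0.655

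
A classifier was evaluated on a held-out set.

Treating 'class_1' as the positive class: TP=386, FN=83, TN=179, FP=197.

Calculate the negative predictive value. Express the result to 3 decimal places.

0.683

NPV = TN/(TN+FN) = 179/(179+83) = 0.683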